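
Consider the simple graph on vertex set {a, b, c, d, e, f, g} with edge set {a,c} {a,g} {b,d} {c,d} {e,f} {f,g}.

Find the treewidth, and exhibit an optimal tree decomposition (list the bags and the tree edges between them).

Each bag holds 2 vertices, so the decomposition has width 1, which upper-bounds the treewidth. Since G has at least one edge (e.g. b–d), it is not an edgeless graph, so tw(G) ≥ 1. The upper and lower bounds meet at 1, so that is the treewidth.

Treewidth 1.
Bags: B1 = {b, d}  B2 = {c, d}  B3 = {a, c}  B4 = {a, g}  B5 = {f, g}  B6 = {e, f}
Tree: B1–B2, B2–B3, B3–B4, B4–B5, B5–B6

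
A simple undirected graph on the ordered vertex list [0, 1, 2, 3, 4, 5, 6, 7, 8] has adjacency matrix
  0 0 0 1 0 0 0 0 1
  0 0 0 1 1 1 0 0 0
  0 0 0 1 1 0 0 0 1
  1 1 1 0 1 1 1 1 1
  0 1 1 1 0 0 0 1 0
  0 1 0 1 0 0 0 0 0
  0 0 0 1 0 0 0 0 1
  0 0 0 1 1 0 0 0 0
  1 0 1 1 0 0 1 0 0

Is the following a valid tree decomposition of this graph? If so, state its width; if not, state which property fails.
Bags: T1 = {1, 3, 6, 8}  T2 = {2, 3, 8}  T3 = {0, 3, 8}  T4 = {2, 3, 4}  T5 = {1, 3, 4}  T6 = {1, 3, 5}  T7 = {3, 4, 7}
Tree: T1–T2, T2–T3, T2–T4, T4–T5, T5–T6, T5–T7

A tree decomposition must satisfy three properties: every vertex lies in some bag; for every edge, both endpoints lie together in some bag; and for every vertex, the bags containing it form a connected subtree. Here bags containing vertex 1 are not connected in the tree, so the decomposition is invalid.

No — bags containing vertex 1 are not connected in the tree.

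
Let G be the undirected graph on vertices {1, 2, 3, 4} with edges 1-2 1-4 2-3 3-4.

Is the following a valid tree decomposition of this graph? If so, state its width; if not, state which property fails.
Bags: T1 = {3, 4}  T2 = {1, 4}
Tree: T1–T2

A tree decomposition must satisfy three properties: every vertex lies in some bag; for every edge, both endpoints lie together in some bag; and for every vertex, the bags containing it form a connected subtree. Here vertex 2 appears in no bag, so the decomposition is invalid.

No — vertex 2 appears in no bag.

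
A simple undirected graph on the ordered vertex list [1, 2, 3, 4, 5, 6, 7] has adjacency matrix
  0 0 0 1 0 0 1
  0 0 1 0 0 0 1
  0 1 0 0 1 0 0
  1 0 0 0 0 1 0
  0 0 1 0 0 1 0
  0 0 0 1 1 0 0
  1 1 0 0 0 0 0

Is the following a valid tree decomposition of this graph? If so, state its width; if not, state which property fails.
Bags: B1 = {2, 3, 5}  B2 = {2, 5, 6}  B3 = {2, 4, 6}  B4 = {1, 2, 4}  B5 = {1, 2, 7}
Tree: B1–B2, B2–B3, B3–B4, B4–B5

Yes; width 2.

Vertex coverage: the bags together contain {1, 2, 3, 4, 5, 6, 7}, the full vertex set. Edge coverage: each edge of G has both endpoints in at least one bag. Running intersection: for every vertex, the bags containing it form a connected subtree. All three properties hold, so this is a valid tree decomposition of width max|bag| − 1 = 2, and hence tw(G) ≤ 2.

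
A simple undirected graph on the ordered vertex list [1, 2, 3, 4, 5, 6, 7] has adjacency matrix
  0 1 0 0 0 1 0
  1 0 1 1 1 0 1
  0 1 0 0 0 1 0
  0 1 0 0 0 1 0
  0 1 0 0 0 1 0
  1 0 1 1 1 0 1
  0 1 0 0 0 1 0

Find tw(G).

A width-2 tree decomposition is:
Bags: B1 = {2, 6, 7}  B2 = {1, 2, 6}  B3 = {2, 5, 6}  B4 = {2, 3, 6}  B5 = {2, 4, 6}
Tree: B1–B2, B2–B3, B3–B4, B4–B5
Each bag holds 3 vertices, so the decomposition has width 2, which upper-bounds the treewidth. The edges 6–7–2–1–6 form a cycle, so G is not a tree and its treewidth is at least 2. Combining the bounds, tw(G) = 2.

2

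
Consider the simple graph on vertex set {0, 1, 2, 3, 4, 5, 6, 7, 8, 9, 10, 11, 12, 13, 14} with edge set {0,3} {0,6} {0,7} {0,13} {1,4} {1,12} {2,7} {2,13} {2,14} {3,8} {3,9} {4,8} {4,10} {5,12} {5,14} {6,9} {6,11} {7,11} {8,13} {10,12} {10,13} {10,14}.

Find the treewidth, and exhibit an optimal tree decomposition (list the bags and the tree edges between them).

Treewidth 3.
Bags: B1 = {3, 6, 9, 11}  B2 = {0, 3, 6, 11}  B3 = {0, 3, 7, 11}  B4 = {0, 3, 7, 8}  B5 = {0, 7, 8, 13}  B6 = {2, 7, 8, 13}  B7 = {2, 4, 8, 13}  B8 = {2, 4, 10, 13}  B9 = {2, 4, 10, 14}  B10 = {1, 4, 10, 14}  B11 = {1, 10, 12, 14}  B12 = {1, 5, 12, 14}
Tree: B1–B2, B2–B3, B3–B4, B4–B5, B5–B6, B6–B7, B7–B8, B8–B9, B9–B10, B10–B11, B11–B12

Every bag has size at most 4, so the width is 4 − 1 = 3 and tw(G) ≤ 3. For the lower bound: the 4 vertex sets {6,9,11}, {3}, {0}, {2,7,8,13} are disjoint, each induces a connected subgraph, and every pair is joined by at least one edge of G. Contracting each set to a single vertex therefore yields K_{4} as a minor, and since treewidth is minor-monotone, tw(G) ≥ tw(K_{4}) = 3. Therefore the treewidth is 3.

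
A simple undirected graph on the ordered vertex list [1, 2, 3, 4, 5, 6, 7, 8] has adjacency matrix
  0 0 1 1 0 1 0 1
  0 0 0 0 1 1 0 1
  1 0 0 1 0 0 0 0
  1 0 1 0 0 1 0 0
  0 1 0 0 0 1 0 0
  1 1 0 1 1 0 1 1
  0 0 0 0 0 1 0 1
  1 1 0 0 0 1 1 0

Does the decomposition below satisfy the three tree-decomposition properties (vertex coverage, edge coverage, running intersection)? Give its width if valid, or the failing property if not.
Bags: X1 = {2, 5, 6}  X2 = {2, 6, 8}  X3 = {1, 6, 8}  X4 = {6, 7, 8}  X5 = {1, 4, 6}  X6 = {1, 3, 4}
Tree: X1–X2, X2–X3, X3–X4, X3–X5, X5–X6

Vertex coverage: the bags together contain {1, 2, 3, 4, 5, 6, 7, 8}, the full vertex set. Edge coverage: each edge of G has both endpoints in at least one bag. Running intersection: for every vertex, the bags containing it form a connected subtree. All three properties hold, so this is a valid tree decomposition of width max|bag| − 1 = 2, and hence tw(G) ≤ 2.

Yes; width 2.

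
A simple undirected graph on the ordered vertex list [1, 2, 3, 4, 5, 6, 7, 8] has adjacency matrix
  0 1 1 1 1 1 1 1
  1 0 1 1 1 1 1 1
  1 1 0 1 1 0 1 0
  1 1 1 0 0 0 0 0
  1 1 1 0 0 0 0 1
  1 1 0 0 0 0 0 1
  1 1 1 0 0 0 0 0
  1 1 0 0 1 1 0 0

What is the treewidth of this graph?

3

A width-3 tree decomposition is:
Bags: B1 = {1, 2, 5, 8}  B2 = {1, 2, 3, 5}  B3 = {1, 2, 3, 4}  B4 = {1, 2, 3, 7}  B5 = {1, 2, 6, 8}
Tree: B1–B2, B2–B3, B2–B4, B1–B5
Each bag holds 4 vertices, so the decomposition has width 3, which upper-bounds the treewidth. Conversely, {1, 2, 5, 8} is a clique of size 4, and the vertices of any clique must share a bag in every tree decomposition; so some bag has ≥ 4 vertices and tw(G) ≥ 3. Therefore the treewidth is 3.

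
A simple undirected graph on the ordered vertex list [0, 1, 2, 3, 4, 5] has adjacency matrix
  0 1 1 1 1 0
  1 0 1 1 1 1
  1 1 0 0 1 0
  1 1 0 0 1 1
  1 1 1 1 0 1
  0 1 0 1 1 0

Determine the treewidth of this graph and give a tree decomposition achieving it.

Treewidth 3.
One optimal decomposition is:
Bags: B1 = {0, 1, 3, 4}  B2 = {0, 1, 2, 4}  B3 = {1, 3, 4, 5}
Tree: B1–B2, B1–B3

Every bag has size at most 4, so the width is 4 − 1 = 3 and tw(G) ≤ 3. For the lower bound, the 4 vertices {0, 1, 2, 4} are pairwise adjacent, and any tree decomposition puts a clique entirely inside one bag — forcing width ≥ 3. Hence tw(G) = 3 exactly.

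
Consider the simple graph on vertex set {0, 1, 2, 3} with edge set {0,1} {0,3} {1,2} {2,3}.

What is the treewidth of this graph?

A width-2 tree decomposition is:
Bags: B1 = {0, 2, 3}  B2 = {0, 1, 2}
Tree: B1–B2
Every bag has size at most 3, so the width is 3 − 1 = 2 and tw(G) ≤ 2. For the lower bound, G contains the cycle 0–3–2–1–0, so G is not a forest; only forests have treewidth ≤ 1, hence tw(G) ≥ 2. Combining the bounds, tw(G) = 2.

2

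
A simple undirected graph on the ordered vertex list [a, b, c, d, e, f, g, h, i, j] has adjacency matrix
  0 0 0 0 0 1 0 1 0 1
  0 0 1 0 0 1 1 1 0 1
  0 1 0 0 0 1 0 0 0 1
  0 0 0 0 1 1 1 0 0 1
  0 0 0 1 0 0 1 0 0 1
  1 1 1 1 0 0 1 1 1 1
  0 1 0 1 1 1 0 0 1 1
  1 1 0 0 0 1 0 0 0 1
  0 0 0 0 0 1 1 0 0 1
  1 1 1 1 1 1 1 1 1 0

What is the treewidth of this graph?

A width-3 tree decomposition is:
Bags: B1 = {b, f, g, j}  B2 = {d, f, g, j}  B3 = {f, g, i, j}  B4 = {b, f, h, j}  B5 = {b, c, f, j}  B6 = {a, f, h, j}  B7 = {d, e, g, j}
Tree: B1–B2, B1–B3, B1–B4, B4–B5, B4–B6, B2–B7
Every bag has size at most 4, so the width is 4 − 1 = 3 and tw(G) ≤ 3. Conversely, {d, e, g, j} is a clique of size 4, and the vertices of any clique must share a bag in every tree decomposition; so some bag has ≥ 4 vertices and tw(G) ≥ 3. Hence tw(G) = 3 exactly.

3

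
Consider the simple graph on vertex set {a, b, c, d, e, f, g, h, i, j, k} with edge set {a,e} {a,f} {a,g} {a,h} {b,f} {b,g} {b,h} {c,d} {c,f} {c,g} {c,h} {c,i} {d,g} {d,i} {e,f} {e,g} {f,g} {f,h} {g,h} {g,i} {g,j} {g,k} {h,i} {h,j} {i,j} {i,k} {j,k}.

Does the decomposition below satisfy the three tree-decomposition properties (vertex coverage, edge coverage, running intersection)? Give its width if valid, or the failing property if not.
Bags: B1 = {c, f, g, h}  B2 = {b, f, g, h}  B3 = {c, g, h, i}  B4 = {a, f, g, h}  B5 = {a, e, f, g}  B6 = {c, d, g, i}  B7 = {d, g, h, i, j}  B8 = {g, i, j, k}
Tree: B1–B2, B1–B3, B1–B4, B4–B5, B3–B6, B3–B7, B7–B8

No — bags containing vertex d are not connected in the tree.

A tree decomposition must satisfy three properties: every vertex lies in some bag; for every edge, both endpoints lie together in some bag; and for every vertex, the bags containing it form a connected subtree. Here bags containing vertex d are not connected in the tree, so the decomposition is invalid.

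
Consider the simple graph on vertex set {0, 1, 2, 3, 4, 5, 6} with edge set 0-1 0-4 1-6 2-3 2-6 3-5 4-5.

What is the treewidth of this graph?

2

A width-2 tree decomposition is:
Bags: B1 = {0, 4, 5}  B2 = {0, 1, 5}  B3 = {1, 5, 6}  B4 = {2, 5, 6}  B5 = {2, 3, 5}
Tree: B1–B2, B2–B3, B3–B4, B4–B5
Every bag has size at most 3, so the width is 3 − 1 = 2 and tw(G) ≤ 2. For the lower bound, G contains the cycle 5–4–0–1–6–2–3–5, so G is not a forest; only forests have treewidth ≤ 1, hence tw(G) ≥ 2. Hence tw(G) = 2 exactly.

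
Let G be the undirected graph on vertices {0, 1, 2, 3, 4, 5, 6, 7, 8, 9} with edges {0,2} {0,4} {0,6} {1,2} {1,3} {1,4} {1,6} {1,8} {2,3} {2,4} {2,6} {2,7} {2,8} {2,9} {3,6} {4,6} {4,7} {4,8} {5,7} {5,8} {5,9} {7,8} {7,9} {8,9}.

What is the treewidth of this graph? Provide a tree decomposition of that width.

The largest bag has 4 vertices, giving width 3; this decomposition certifies tw(G) ≤ 3. On the other hand G contains the 4-clique {2, 7, 8, 9}. A clique must lie in a single bag of any decomposition, so no decomposition can have width below 3. Combining the bounds, tw(G) = 3.

Treewidth 3.
Bags: B1 = {1, 2, 4, 6}  B2 = {1, 2, 4, 8}  B3 = {2, 4, 7, 8}  B4 = {2, 7, 8, 9}  B5 = {1, 2, 3, 6}  B6 = {0, 2, 4, 6}  B7 = {5, 7, 8, 9}
Tree: B1–B2, B2–B3, B3–B4, B1–B5, B1–B6, B4–B7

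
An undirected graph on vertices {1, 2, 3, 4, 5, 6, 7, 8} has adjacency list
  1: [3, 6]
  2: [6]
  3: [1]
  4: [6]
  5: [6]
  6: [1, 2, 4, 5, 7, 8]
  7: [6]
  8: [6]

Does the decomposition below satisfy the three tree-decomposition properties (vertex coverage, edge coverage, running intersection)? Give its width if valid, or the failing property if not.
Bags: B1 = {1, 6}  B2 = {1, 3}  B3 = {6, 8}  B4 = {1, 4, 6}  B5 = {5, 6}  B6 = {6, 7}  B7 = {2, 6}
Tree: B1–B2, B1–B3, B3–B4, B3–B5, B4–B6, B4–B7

A tree decomposition must satisfy three properties: every vertex lies in some bag; for every edge, both endpoints lie together in some bag; and for every vertex, the bags containing it form a connected subtree. Here bags containing vertex 1 are not connected in the tree, so the decomposition is invalid.

No — bags containing vertex 1 are not connected in the tree.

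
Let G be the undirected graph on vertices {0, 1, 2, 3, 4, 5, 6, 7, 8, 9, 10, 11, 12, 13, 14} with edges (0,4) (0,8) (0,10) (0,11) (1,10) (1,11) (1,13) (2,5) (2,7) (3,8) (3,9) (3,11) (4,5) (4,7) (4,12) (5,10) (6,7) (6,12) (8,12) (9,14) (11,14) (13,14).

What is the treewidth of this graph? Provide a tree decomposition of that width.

The largest bag has 4 vertices, giving width 3; this decomposition certifies tw(G) ≤ 3. For the lower bound: the 4 vertex sets {9,13,14}, {1}, {11}, {0,3,8,10} are disjoint, each induces a connected subgraph, and every pair is joined by at least one edge of G. Contracting each set to a single vertex therefore yields K_{4} as a minor, and since treewidth is minor-monotone, tw(G) ≥ tw(K_{4}) = 3. Therefore the treewidth is 3.

Treewidth 3.
Bags: B1 = {1, 9, 13, 14}  B2 = {1, 9, 11, 14}  B3 = {1, 3, 9, 11}  B4 = {1, 3, 10, 11}  B5 = {0, 3, 10, 11}  B6 = {0, 3, 8, 10}  B7 = {0, 5, 8, 10}  B8 = {0, 4, 5, 8}  B9 = {4, 5, 8, 12}  B10 = {2, 4, 5, 12}  B11 = {2, 4, 7, 12}  B12 = {2, 6, 7, 12}
Tree: B1–B2, B2–B3, B3–B4, B4–B5, B5–B6, B6–B7, B7–B8, B8–B9, B9–B10, B10–B11, B11–B12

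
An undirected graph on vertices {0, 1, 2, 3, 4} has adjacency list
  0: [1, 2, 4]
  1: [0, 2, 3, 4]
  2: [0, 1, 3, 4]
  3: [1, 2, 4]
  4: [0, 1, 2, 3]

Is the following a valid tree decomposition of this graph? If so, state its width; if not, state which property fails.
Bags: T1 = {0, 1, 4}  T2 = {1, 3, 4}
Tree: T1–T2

A tree decomposition must satisfy three properties: every vertex lies in some bag; for every edge, both endpoints lie together in some bag; and for every vertex, the bags containing it form a connected subtree. Here vertex 2 appears in no bag, so the decomposition is invalid.

No — vertex 2 appears in no bag.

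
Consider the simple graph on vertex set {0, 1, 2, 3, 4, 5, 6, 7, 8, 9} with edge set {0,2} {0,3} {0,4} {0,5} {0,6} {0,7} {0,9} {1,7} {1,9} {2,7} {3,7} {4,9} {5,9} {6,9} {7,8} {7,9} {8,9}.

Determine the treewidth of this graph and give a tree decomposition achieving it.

Treewidth 2.
Bags: B1 = {0, 7, 9}  B2 = {7, 8, 9}  B3 = {0, 5, 9}  B4 = {0, 6, 9}  B5 = {1, 7, 9}  B6 = {0, 3, 7}  B7 = {0, 2, 7}  B8 = {0, 4, 9}
Tree: B1–B2, B1–B3, B3–B4, B1–B5, B1–B6, B6–B7, B1–B8

Every bag has size at most 3, so the width is 3 − 1 = 2 and tw(G) ≤ 2. On the other hand G contains the 3-clique {0, 4, 9}. A clique must lie in a single bag of any decomposition, so no decomposition can have width below 2. Combining the bounds, tw(G) = 2.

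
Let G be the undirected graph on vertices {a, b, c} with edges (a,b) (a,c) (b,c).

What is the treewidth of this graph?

2

A width-2 tree decomposition is:
Bags: B1 = {a, b, c}
Tree: (single bag)
With just one bag of size 3, the width is 3 − 1 = 2, so tw(G) ≤ 2. Conversely, {a, b, c} is a clique of size 3, and the vertices of any clique must share a bag in every tree decomposition; so some bag has ≥ 3 vertices and tw(G) ≥ 2. Combining the bounds, tw(G) = 2.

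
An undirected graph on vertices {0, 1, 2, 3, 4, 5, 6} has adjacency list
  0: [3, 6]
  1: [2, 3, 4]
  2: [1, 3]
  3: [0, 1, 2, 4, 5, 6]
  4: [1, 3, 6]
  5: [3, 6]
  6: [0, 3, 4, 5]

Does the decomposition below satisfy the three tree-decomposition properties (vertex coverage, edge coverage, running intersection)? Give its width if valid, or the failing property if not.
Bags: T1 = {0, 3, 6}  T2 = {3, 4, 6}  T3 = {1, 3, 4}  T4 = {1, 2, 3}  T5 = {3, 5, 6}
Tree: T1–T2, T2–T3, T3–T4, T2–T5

Yes; width 2.

Checking the three conditions: (i) the bags cover all of {0, 1, 2, 3, 4, 5, 6}; (ii) for each edge, some bag contains both endpoints; (iii) the bags containing any fixed vertex form a subtree. All hold, so the decomposition is valid with width 3 − 1 = 2.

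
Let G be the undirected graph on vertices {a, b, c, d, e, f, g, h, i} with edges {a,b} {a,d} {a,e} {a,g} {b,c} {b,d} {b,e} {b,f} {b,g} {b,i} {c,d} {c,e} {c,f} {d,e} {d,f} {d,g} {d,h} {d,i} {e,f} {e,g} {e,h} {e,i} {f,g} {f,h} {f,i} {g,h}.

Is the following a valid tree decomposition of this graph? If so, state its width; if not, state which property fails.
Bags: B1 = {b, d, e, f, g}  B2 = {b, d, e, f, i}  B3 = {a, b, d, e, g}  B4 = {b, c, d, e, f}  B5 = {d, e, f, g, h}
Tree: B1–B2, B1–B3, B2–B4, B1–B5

Checking the three conditions: (i) the bags cover all of {a, b, c, d, e, f, g, h, i}; (ii) for each edge, some bag contains both endpoints; (iii) the bags containing any fixed vertex form a subtree. All hold, so the decomposition is valid with width 5 − 1 = 4.

Yes; width 4.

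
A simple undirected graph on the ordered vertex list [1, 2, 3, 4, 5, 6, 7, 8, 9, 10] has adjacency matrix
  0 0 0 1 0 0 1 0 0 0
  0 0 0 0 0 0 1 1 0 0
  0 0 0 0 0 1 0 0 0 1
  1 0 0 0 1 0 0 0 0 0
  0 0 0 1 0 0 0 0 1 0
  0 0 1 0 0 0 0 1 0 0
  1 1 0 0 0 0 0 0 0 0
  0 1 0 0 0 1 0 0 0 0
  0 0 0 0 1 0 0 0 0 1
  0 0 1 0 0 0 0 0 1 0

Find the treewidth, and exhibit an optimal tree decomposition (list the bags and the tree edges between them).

Treewidth 2.
One such decomposition:
Bags: B1 = {1, 4, 7}  B2 = {2, 4, 7}  B3 = {2, 4, 8}  B4 = {4, 6, 8}  B5 = {3, 4, 6}  B6 = {3, 4, 10}  B7 = {4, 9, 10}  B8 = {4, 5, 9}
Tree: B1–B2, B2–B3, B3–B4, B4–B5, B5–B6, B6–B7, B7–B8

Every bag has size at most 3, so the width is 3 − 1 = 2 and tw(G) ≤ 2. Since 4–1–7–2–8–6–3–10–9–5–4 is a cycle in G, G is not acyclic. Forests are exactly the graphs of treewidth ≤ 1, so tw(G) ≥ 2. Combining the bounds, tw(G) = 2.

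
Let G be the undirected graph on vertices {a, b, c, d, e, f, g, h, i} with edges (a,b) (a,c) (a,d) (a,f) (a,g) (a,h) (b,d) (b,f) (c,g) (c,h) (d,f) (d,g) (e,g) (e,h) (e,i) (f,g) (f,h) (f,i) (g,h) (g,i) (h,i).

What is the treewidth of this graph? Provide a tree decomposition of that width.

The largest bag has 4 vertices, giving width 3; this decomposition certifies tw(G) ≤ 3. On the other hand G contains the 4-clique {a, d, f, g}. A clique must lie in a single bag of any decomposition, so no decomposition can have width below 3. Hence tw(G) = 3 exactly.

Treewidth 3.
Bags: B1 = {a, f, g, h}  B2 = {a, c, g, h}  B3 = {a, d, f, g}  B4 = {f, g, h, i}  B5 = {a, b, d, f}  B6 = {e, g, h, i}
Tree: B1–B2, B1–B3, B1–B4, B3–B5, B4–B6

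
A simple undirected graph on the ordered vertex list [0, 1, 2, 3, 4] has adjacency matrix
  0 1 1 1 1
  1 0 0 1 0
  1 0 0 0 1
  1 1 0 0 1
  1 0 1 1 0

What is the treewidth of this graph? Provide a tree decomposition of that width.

Treewidth 2.
One optimal decomposition is:
Bags: B1 = {0, 2, 4}  B2 = {0, 3, 4}  B3 = {0, 1, 3}
Tree: B1–B2, B2–B3

Every bag has size at most 3, so the width is 3 − 1 = 2 and tw(G) ≤ 2. For the lower bound, the 3 vertices {0, 2, 4} are pairwise adjacent, and any tree decomposition puts a clique entirely inside one bag — forcing width ≥ 2. The upper and lower bounds meet at 2, so that is the treewidth.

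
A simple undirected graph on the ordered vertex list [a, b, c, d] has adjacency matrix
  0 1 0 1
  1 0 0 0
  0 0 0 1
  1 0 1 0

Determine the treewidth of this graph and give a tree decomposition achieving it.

Treewidth 1.
One such decomposition:
Bags: B1 = {c, d}  B2 = {a, d}  B3 = {a, b}
Tree: B1–B2, B2–B3

Every bag has size at most 2, so the width is 2 − 1 = 1 and tw(G) ≤ 1. G has an edge, so its treewidth is at least 1. The upper and lower bounds meet at 1, so that is the treewidth.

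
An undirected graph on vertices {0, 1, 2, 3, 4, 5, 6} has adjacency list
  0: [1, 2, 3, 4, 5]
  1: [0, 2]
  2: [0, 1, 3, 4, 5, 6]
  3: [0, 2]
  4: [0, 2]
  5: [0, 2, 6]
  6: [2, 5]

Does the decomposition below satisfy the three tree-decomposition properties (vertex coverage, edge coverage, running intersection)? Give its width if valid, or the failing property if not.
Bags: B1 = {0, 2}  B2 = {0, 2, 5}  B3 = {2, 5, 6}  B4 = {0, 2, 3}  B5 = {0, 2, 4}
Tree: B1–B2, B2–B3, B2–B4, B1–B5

A tree decomposition must satisfy three properties: every vertex lies in some bag; for every edge, both endpoints lie together in some bag; and for every vertex, the bags containing it form a connected subtree. Here vertex 1 appears in no bag, so the decomposition is invalid.

No — vertex 1 appears in no bag.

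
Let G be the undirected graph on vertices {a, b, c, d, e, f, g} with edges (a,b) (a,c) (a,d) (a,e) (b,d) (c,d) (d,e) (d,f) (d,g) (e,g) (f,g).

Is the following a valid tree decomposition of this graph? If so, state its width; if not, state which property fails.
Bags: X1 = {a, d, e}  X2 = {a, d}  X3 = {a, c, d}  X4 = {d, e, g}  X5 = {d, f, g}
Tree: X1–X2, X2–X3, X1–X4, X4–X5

No — vertex b appears in no bag.

A tree decomposition must satisfy three properties: every vertex lies in some bag; for every edge, both endpoints lie together in some bag; and for every vertex, the bags containing it form a connected subtree. Here vertex b appears in no bag, so the decomposition is invalid.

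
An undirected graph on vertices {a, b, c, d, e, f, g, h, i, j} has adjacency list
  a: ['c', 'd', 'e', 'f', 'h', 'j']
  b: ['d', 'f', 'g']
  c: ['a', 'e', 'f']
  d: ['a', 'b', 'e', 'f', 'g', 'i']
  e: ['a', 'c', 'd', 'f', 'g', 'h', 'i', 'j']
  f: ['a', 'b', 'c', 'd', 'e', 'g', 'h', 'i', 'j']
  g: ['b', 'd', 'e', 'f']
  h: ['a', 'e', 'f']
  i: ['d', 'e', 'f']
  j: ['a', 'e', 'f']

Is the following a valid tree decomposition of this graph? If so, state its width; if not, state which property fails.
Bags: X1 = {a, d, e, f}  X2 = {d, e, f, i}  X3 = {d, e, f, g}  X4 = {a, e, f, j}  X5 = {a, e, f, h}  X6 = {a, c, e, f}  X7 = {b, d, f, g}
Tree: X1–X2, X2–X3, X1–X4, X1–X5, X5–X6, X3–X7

Yes; width 3.

Checking the three conditions: (i) the bags cover all of {a, b, c, d, e, f, g, h, i, j}; (ii) for each edge, some bag contains both endpoints; (iii) the bags containing any fixed vertex form a subtree. All hold, so the decomposition is valid with width 4 − 1 = 3.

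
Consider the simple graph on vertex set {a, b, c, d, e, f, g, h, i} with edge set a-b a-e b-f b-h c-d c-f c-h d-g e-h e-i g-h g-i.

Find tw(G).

A width-3 tree decomposition is:
Bags: B1 = {a, b, c, f}  B2 = {a, b, c, h}  B3 = {a, c, e, h}  B4 = {c, d, e, h}  B5 = {d, e, g, h}  B6 = {d, e, g, i}
Tree: B1–B2, B2–B3, B3–B4, B4–B5, B5–B6
The largest bag has 4 vertices, giving width 3; this decomposition certifies tw(G) ≤ 3. For the lower bound: the 4 vertex sets {a,b,f}, {c}, {h}, {d,e,g,i} are disjoint, each induces a connected subgraph, and every pair is joined by at least one edge of G. Contracting each set to a single vertex therefore yields K_{4} as a minor, and since treewidth is minor-monotone, tw(G) ≥ tw(K_{4}) = 3. Combining the bounds, tw(G) = 3.

3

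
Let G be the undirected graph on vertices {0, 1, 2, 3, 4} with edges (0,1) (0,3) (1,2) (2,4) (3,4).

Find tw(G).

A width-2 tree decomposition is:
Bags: B1 = {0, 3, 4}  B2 = {0, 1, 4}  B3 = {1, 2, 4}
Tree: B1–B2, B2–B3
The largest bag has 3 vertices, giving width 2; this decomposition certifies tw(G) ≤ 2. Since 4–3–0–1–2–4 is a cycle in G, G is not acyclic. Forests are exactly the graphs of treewidth ≤ 1, so tw(G) ≥ 2. Combining the bounds, tw(G) = 2.

2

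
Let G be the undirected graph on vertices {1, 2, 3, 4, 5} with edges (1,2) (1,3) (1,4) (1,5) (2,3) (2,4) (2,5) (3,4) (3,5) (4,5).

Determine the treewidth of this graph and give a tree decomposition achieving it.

With just one bag of size 5, the width is 5 − 1 = 4, so tw(G) ≤ 4. For the lower bound, the 5 vertices {1, 2, 3, 4, 5} are pairwise adjacent, and any tree decomposition puts a clique entirely inside one bag — forcing width ≥ 4. Therefore the treewidth is 4.

Treewidth 4.
Bags: B1 = {1, 2, 3, 4, 5}
Tree: (single bag)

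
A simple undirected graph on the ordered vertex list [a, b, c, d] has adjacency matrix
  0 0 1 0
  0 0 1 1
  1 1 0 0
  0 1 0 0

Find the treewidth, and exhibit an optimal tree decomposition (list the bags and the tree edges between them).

The largest bag has 2 vertices, giving width 1; this decomposition certifies tw(G) ≤ 1. Since G has at least one edge (e.g. c–b), it is not an edgeless graph, so tw(G) ≥ 1. Hence tw(G) = 1 exactly.

Treewidth 1.
Bags: B1 = {b, c}  B2 = {b, d}  B3 = {a, c}
Tree: B1–B2, B1–B3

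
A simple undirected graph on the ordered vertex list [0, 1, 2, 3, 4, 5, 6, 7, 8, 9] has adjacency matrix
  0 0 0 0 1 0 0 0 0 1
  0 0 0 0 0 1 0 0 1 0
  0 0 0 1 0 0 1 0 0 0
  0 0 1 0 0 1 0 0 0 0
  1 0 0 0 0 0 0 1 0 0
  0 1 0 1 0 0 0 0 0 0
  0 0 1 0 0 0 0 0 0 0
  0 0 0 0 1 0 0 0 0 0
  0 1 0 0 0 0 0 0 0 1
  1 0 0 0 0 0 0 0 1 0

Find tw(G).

A width-1 tree decomposition is:
Bags: B1 = {4, 7}  B2 = {0, 4}  B3 = {0, 9}  B4 = {8, 9}  B5 = {1, 8}  B6 = {1, 5}  B7 = {3, 5}  B8 = {2, 3}  B9 = {2, 6}
Tree: B1–B2, B2–B3, B3–B4, B4–B5, B5–B6, B6–B7, B7–B8, B8–B9
The largest bag has 2 vertices, giving width 1; this decomposition certifies tw(G) ≤ 1. G has an edge, so its treewidth is at least 1. Combining the bounds, tw(G) = 1.

1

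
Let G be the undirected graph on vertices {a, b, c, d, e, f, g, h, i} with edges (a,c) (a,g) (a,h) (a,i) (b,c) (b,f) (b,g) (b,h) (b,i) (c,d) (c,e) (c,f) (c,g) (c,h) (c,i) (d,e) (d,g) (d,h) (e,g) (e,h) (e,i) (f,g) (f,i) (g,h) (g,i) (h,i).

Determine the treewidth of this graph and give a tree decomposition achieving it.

Treewidth 4.
One such decomposition:
Bags: B1 = {b, c, f, g, i}  B2 = {b, c, g, h, i}  B3 = {c, e, g, h, i}  B4 = {a, c, g, h, i}  B5 = {c, d, e, g, h}
Tree: B1–B2, B2–B3, B2–B4, B3–B5

Each bag holds 5 vertices, so the decomposition has width 4, which upper-bounds the treewidth. On the other hand G contains the 5-clique {c, d, e, g, h}. A clique must lie in a single bag of any decomposition, so no decomposition can have width below 4. The upper and lower bounds meet at 4, so that is the treewidth.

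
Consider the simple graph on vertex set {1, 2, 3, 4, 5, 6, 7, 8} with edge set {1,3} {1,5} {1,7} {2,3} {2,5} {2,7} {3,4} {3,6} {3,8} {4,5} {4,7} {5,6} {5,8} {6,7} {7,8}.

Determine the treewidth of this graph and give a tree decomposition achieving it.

Treewidth 3.
Bags: B1 = {3, 5, 6, 7}  B2 = {3, 5, 7, 8}  B3 = {3, 4, 5, 7}  B4 = {1, 3, 5, 7}  B5 = {2, 3, 5, 7}
Tree: B1–B2, B2–B3, B3–B4, B4–B5

Every bag has size at most 4, so the width is 4 − 1 = 3 and tw(G) ≤ 3. For the lower bound: the 4 vertex sets {5,6}, {7,8}, {3}, {4} are disjoint, each induces a connected subgraph, and every pair is joined by at least one edge of G. Contracting each set to a single vertex therefore yields K_{4} as a minor, and since treewidth is minor-monotone, tw(G) ≥ tw(K_{4}) = 3. The upper and lower bounds meet at 3, so that is the treewidth.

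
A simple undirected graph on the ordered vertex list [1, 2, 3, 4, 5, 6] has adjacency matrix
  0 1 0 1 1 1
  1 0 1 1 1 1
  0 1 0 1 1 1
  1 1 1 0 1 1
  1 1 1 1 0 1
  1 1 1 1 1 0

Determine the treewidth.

4

A width-4 tree decomposition is:
Bags: B1 = {1, 2, 4, 5, 6}  B2 = {2, 3, 4, 5, 6}
Tree: B1–B2
Every bag has size at most 5, so the width is 5 − 1 = 4 and tw(G) ≤ 4. For the lower bound, the 5 vertices {1, 2, 4, 5, 6} are pairwise adjacent, and any tree decomposition puts a clique entirely inside one bag — forcing width ≥ 4. The upper and lower bounds meet at 4, so that is the treewidth.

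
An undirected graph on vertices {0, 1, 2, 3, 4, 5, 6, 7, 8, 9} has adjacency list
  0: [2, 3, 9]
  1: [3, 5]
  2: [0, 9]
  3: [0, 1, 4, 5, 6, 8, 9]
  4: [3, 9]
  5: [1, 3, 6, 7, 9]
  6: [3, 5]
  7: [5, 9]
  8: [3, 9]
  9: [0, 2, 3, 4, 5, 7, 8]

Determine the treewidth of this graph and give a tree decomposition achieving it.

Treewidth 2.
One optimal decomposition is:
Bags: B1 = {3, 5, 9}  B2 = {3, 5, 6}  B3 = {1, 3, 5}  B4 = {0, 3, 9}  B5 = {5, 7, 9}  B6 = {0, 2, 9}  B7 = {3, 8, 9}  B8 = {3, 4, 9}
Tree: B1–B2, B2–B3, B1–B4, B1–B5, B4–B6, B4–B7, B4–B8

The largest bag has 3 vertices, giving width 2; this decomposition certifies tw(G) ≤ 2. Conversely, {0, 2, 9} is a clique of size 3, and the vertices of any clique must share a bag in every tree decomposition; so some bag has ≥ 3 vertices and tw(G) ≥ 2. The upper and lower bounds meet at 2, so that is the treewidth.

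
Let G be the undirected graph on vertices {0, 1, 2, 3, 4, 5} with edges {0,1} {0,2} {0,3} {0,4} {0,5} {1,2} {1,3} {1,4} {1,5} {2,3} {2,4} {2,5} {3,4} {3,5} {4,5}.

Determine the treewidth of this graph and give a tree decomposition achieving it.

Treewidth 5.
Bags: B1 = {0, 1, 2, 3, 4, 5}
Tree: (single bag)

With just one bag of size 6, the width is 6 − 1 = 5, so tw(G) ≤ 5. Conversely, {0, 1, 2, 3, 4, 5} is a clique of size 6, and the vertices of any clique must share a bag in every tree decomposition; so some bag has ≥ 6 vertices and tw(G) ≥ 5. Hence tw(G) = 5 exactly.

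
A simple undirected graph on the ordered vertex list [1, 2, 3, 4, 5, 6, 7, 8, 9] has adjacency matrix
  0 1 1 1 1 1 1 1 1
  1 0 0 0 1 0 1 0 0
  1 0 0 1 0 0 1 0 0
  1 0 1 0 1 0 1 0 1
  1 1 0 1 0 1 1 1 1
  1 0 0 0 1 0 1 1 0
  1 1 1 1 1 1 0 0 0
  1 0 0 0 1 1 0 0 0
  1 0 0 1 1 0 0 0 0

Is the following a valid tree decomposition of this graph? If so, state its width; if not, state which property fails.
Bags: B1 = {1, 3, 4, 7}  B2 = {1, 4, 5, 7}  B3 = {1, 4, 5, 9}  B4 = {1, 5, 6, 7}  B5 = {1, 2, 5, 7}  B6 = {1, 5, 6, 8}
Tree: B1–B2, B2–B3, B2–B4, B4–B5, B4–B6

Yes; width 3.

Vertex coverage: the bags together contain {1, 2, 3, 4, 5, 6, 7, 8, 9}, the full vertex set. Edge coverage: each edge of G has both endpoints in at least one bag. Running intersection: for every vertex, the bags containing it form a connected subtree. All three properties hold, so this is a valid tree decomposition of width max|bag| − 1 = 3, and hence tw(G) ≤ 3.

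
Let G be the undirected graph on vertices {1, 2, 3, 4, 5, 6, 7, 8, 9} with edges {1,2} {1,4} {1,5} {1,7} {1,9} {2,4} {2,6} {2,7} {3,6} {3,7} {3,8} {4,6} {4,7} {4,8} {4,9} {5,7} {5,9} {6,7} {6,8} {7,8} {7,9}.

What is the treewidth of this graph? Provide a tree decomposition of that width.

Every bag has size at most 4, so the width is 4 − 1 = 3 and tw(G) ≤ 3. On the other hand G contains the 4-clique {3, 6, 7, 8}. A clique must lie in a single bag of any decomposition, so no decomposition can have width below 3. Hence tw(G) = 3 exactly.

Treewidth 3.
Bags: B1 = {4, 6, 7, 8}  B2 = {2, 4, 6, 7}  B3 = {1, 2, 4, 7}  B4 = {3, 6, 7, 8}  B5 = {1, 4, 7, 9}  B6 = {1, 5, 7, 9}
Tree: B1–B2, B2–B3, B1–B4, B3–B5, B5–B6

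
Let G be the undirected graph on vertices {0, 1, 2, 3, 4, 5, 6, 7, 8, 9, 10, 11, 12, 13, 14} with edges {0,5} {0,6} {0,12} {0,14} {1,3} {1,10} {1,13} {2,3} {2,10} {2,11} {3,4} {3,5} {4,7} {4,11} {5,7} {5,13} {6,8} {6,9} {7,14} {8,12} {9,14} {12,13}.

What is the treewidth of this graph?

A width-3 tree decomposition is:
Bags: B1 = {6, 8, 9, 12}  B2 = {0, 6, 9, 12}  B3 = {0, 9, 12, 14}  B4 = {0, 12, 13, 14}  B5 = {0, 5, 13, 14}  B6 = {5, 7, 13, 14}  B7 = {1, 5, 7, 13}  B8 = {1, 3, 5, 7}  B9 = {1, 3, 4, 7}  B10 = {1, 3, 4, 10}  B11 = {2, 3, 4, 10}  B12 = {2, 4, 10, 11}
Tree: B1–B2, B2–B3, B3–B4, B4–B5, B5–B6, B6–B7, B7–B8, B8–B9, B9–B10, B10–B11, B11–B12
The largest bag has 4 vertices, giving width 3; this decomposition certifies tw(G) ≤ 3. For the lower bound: the 4 vertex sets {6,8,9}, {12}, {0}, {5,7,13,14} are disjoint, each induces a connected subgraph, and every pair is joined by at least one edge of G. Contracting each set to a single vertex therefore yields K_{4} as a minor, and since treewidth is minor-monotone, tw(G) ≥ tw(K_{4}) = 3. The upper and lower bounds meet at 3, so that is the treewidth.

3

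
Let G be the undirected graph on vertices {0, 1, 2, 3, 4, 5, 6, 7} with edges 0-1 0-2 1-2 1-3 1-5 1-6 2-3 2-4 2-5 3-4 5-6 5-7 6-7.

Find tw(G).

2

A width-2 tree decomposition is:
Bags: B1 = {5, 6, 7}  B2 = {1, 5, 6}  B3 = {1, 2, 5}  B4 = {1, 2, 3}  B5 = {2, 3, 4}  B6 = {0, 1, 2}
Tree: B1–B2, B2–B3, B3–B4, B4–B5, B3–B6
The largest bag has 3 vertices, giving width 2; this decomposition certifies tw(G) ≤ 2. For the lower bound, the 3 vertices {0, 1, 2} are pairwise adjacent, and any tree decomposition puts a clique entirely inside one bag — forcing width ≥ 2. Therefore the treewidth is 2.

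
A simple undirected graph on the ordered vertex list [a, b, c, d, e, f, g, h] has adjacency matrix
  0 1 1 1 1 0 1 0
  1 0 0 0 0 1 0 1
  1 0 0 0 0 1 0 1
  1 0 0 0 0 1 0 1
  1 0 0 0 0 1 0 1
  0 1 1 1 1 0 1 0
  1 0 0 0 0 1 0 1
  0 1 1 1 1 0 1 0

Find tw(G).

A width-3 tree decomposition is:
Bags: B1 = {a, b, f, h}  B2 = {a, d, f, h}  B3 = {a, f, g, h}  B4 = {a, c, f, h}  B5 = {a, e, f, h}
Tree: B1–B2, B2–B3, B3–B4, B4–B5
Every bag has size at most 4, so the width is 4 − 1 = 3 and tw(G) ≤ 3. For the lower bound: the 4 vertex sets {b,h}, {d,f}, {a}, {g} are disjoint, each induces a connected subgraph, and every pair is joined by at least one edge of G. Contracting each set to a single vertex therefore yields K_{4} as a minor, and since treewidth is minor-monotone, tw(G) ≥ tw(K_{4}) = 3. Therefore the treewidth is 3.

3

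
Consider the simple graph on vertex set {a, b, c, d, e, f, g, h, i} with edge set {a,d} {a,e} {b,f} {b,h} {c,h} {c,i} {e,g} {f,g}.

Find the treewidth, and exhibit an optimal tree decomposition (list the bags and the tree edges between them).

The largest bag has 2 vertices, giving width 1; this decomposition certifies tw(G) ≤ 1. Since G has at least one edge (e.g. d–a), it is not an edgeless graph, so tw(G) ≥ 1. Hence tw(G) = 1 exactly.

Treewidth 1.
One such decomposition:
Bags: B1 = {a, d}  B2 = {a, e}  B3 = {e, g}  B4 = {f, g}  B5 = {b, f}  B6 = {b, h}  B7 = {c, h}  B8 = {c, i}
Tree: B1–B2, B2–B3, B3–B4, B4–B5, B5–B6, B6–B7, B7–B8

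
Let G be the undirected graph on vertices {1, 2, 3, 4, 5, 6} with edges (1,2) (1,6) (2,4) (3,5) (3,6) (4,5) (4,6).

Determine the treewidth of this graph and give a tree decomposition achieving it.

The largest bag has 3 vertices, giving width 2; this decomposition certifies tw(G) ≤ 2. Since 5–3–6–4–5 is a cycle in G, G is not acyclic. Forests are exactly the graphs of treewidth ≤ 1, so tw(G) ≥ 2. Hence tw(G) = 2 exactly.

Treewidth 2.
One such decomposition:
Bags: B1 = {3, 4, 5}  B2 = {3, 4, 6}  B3 = {2, 4, 6}  B4 = {1, 2, 6}
Tree: B1–B2, B2–B3, B3–B4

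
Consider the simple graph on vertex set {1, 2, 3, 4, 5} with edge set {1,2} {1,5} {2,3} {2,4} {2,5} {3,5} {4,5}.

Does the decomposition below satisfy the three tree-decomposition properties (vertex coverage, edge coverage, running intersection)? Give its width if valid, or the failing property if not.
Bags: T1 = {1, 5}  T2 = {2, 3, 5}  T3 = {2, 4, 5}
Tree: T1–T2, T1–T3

No — edge (2,1) lies in no bag.

A tree decomposition must satisfy three properties: every vertex lies in some bag; for every edge, both endpoints lie together in some bag; and for every vertex, the bags containing it form a connected subtree. Here edge (2,1) lies in no bag, so the decomposition is invalid.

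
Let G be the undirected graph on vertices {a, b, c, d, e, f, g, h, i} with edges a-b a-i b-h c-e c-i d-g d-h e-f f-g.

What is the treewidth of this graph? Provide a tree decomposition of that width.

Treewidth 2.
Bags: B1 = {b, d, h}  B2 = {b, d, g}  B3 = {b, f, g}  B4 = {b, e, f}  B5 = {b, c, e}  B6 = {b, c, i}  B7 = {a, b, i}
Tree: B1–B2, B2–B3, B3–B4, B4–B5, B5–B6, B6–B7

The largest bag has 3 vertices, giving width 2; this decomposition certifies tw(G) ≤ 2. For the lower bound, G contains the cycle b–h–d–g–f–e–c–i–a–b, so G is not a forest; only forests have treewidth ≤ 1, hence tw(G) ≥ 2. Combining the bounds, tw(G) = 2.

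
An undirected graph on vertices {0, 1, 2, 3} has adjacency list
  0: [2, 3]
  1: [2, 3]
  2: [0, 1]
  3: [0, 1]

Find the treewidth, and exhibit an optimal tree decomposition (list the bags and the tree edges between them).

Treewidth 2.
One such decomposition:
Bags: B1 = {1, 2, 3}  B2 = {0, 2, 3}
Tree: B1–B2

Every bag has size at most 3, so the width is 3 − 1 = 2 and tw(G) ≤ 2. For the lower bound, G contains the cycle 2–1–3–0–2, so G is not a forest; only forests have treewidth ≤ 1, hence tw(G) ≥ 2. Hence tw(G) = 2 exactly.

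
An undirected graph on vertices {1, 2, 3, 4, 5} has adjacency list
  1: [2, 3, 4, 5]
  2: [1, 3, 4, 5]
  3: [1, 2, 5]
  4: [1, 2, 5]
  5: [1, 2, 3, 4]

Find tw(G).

A width-3 tree decomposition is:
Bags: B1 = {1, 2, 4, 5}  B2 = {1, 2, 3, 5}
Tree: B1–B2
Every bag has size at most 4, so the width is 4 − 1 = 3 and tw(G) ≤ 3. On the other hand G contains the 4-clique {1, 2, 3, 5}. A clique must lie in a single bag of any decomposition, so no decomposition can have width below 3. Hence tw(G) = 3 exactly.

3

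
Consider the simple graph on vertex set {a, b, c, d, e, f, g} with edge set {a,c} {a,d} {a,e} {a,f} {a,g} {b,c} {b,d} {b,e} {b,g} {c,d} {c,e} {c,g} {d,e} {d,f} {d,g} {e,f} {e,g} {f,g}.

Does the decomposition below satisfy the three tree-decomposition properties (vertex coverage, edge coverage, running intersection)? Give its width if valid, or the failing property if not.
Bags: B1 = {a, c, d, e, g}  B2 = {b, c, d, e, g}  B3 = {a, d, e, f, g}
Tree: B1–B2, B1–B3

Every vertex of G appears in some bag (union = {a, b, c, d, e, f, g}); every edge is covered by a bag; and for each vertex v the set of bags containing v is connected in the bag tree. The decomposition is therefore valid. The largest bag has 5 vertices, so the width is 4.

Yes; width 4.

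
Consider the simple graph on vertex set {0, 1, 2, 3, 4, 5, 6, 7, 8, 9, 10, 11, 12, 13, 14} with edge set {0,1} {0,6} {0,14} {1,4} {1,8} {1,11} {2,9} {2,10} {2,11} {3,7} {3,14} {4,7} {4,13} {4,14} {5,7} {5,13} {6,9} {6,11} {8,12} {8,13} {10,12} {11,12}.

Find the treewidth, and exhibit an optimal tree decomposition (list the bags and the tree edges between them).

Each bag holds 4 vertices, so the decomposition has width 3, which upper-bounds the treewidth. For the lower bound: the 4 vertex sets {3,5,7}, {14}, {4}, {0,1,8,13} are disjoint, each induces a connected subgraph, and every pair is joined by at least one edge of G. Contracting each set to a single vertex therefore yields K_{4} as a minor, and since treewidth is minor-monotone, tw(G) ≥ tw(K_{4}) = 3. Therefore the treewidth is 3.

Treewidth 3.
Bags: B1 = {3, 5, 7, 14}  B2 = {4, 5, 7, 14}  B3 = {4, 5, 13, 14}  B4 = {0, 4, 13, 14}  B5 = {0, 1, 4, 13}  B6 = {0, 1, 8, 13}  B7 = {0, 1, 6, 8}  B8 = {1, 6, 8, 11}  B9 = {6, 8, 11, 12}  B10 = {6, 9, 11, 12}  B11 = {2, 9, 11, 12}  B12 = {2, 9, 10, 12}
Tree: B1–B2, B2–B3, B3–B4, B4–B5, B5–B6, B6–B7, B7–B8, B8–B9, B9–B10, B10–B11, B11–B12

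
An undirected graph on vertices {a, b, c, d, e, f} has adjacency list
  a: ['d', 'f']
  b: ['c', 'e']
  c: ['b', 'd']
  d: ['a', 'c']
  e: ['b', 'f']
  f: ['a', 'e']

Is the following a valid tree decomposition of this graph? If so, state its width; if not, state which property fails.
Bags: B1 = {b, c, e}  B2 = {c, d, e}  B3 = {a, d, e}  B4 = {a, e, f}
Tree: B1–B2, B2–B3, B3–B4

Vertex coverage: the bags together contain {a, b, c, d, e, f}, the full vertex set. Edge coverage: each edge of G has both endpoints in at least one bag. Running intersection: for every vertex, the bags containing it form a connected subtree. All three properties hold, so this is a valid tree decomposition of width max|bag| − 1 = 2, and hence tw(G) ≤ 2.

Yes; width 2.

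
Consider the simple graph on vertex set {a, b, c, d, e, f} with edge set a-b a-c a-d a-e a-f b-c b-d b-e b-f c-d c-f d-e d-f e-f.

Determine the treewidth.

A width-4 tree decomposition is:
Bags: B1 = {a, b, c, d, f}  B2 = {a, b, d, e, f}
Tree: B1–B2
The largest bag has 5 vertices, giving width 4; this decomposition certifies tw(G) ≤ 4. For the lower bound, the 5 vertices {a, b, d, e, f} are pairwise adjacent, and any tree decomposition puts a clique entirely inside one bag — forcing width ≥ 4. Therefore the treewidth is 4.

4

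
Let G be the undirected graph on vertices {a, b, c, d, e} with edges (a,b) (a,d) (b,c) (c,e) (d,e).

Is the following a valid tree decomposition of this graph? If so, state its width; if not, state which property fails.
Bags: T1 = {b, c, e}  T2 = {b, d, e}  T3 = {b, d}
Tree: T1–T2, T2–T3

No — vertex a appears in no bag.

A tree decomposition must satisfy three properties: every vertex lies in some bag; for every edge, both endpoints lie together in some bag; and for every vertex, the bags containing it form a connected subtree. Here vertex a appears in no bag, so the decomposition is invalid.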